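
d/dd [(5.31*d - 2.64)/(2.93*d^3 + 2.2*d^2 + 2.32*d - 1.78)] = (-31.1166*d^3 + 11.5236*d^2 + 11.616*d - 3.327)/(8.5849*d^6 + 12.892*d^5 + 18.4352*d^4 - 0.222800000000001*d^3 - 2.4496*d^2 - 8.2592*d + 3.1684)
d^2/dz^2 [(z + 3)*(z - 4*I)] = 2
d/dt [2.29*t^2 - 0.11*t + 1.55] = 4.58*t - 0.11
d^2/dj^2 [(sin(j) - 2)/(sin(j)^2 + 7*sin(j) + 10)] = (-sin(j)^5 + 15*sin(j)^4 + 104*sin(j)^3 + 76*sin(j)^2 - 384*sin(j) - 296)/(sin(j)^2 + 7*sin(j) + 10)^3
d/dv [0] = 0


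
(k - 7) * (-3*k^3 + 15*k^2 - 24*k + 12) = -3*k^4 + 36*k^3 - 129*k^2 + 180*k - 84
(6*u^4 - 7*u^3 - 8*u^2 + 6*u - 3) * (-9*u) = -54*u^5 + 63*u^4 + 72*u^3 - 54*u^2 + 27*u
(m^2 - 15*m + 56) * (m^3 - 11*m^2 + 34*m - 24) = m^5 - 26*m^4 + 255*m^3 - 1150*m^2 + 2264*m - 1344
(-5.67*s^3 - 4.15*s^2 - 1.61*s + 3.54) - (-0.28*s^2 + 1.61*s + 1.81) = -5.67*s^3 - 3.87*s^2 - 3.22*s + 1.73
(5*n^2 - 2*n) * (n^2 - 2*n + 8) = 5*n^4 - 12*n^3 + 44*n^2 - 16*n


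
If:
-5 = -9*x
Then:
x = 5/9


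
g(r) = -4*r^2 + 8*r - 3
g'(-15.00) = 128.00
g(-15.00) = -1023.00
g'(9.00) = -64.00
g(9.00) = -255.00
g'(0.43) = 4.56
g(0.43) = -0.30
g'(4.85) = -30.80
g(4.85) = -58.29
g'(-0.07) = 8.56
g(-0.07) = -3.58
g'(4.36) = -26.88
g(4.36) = -44.16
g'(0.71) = 2.32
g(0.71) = 0.66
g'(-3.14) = 33.12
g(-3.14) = -67.56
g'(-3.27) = 34.16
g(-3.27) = -71.93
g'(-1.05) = 16.40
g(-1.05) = -15.81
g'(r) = 8 - 8*r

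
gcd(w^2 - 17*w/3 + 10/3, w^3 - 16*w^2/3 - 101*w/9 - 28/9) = 1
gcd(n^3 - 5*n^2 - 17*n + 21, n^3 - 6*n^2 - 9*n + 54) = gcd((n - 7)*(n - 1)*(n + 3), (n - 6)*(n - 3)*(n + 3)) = n + 3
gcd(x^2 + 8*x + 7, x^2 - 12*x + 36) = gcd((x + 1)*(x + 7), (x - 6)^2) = 1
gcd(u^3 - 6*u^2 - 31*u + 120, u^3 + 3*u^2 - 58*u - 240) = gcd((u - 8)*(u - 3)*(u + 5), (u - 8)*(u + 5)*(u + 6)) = u^2 - 3*u - 40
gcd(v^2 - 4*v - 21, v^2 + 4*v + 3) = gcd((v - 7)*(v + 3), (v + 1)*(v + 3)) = v + 3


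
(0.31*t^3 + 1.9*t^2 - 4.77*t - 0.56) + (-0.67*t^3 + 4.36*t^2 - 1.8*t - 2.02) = -0.36*t^3 + 6.26*t^2 - 6.57*t - 2.58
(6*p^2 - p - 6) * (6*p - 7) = 36*p^3 - 48*p^2 - 29*p + 42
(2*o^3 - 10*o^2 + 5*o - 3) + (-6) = 2*o^3 - 10*o^2 + 5*o - 9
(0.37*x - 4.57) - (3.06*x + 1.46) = -2.69*x - 6.03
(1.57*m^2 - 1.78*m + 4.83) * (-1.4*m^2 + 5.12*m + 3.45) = -2.198*m^4 + 10.5304*m^3 - 10.4591*m^2 + 18.5886*m + 16.6635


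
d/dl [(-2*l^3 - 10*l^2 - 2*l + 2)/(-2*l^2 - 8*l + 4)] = (l^4 + 8*l^3 + 13*l^2 - 18*l + 2)/(l^4 + 8*l^3 + 12*l^2 - 16*l + 4)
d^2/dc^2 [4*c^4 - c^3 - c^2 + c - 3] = 48*c^2 - 6*c - 2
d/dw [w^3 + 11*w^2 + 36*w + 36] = 3*w^2 + 22*w + 36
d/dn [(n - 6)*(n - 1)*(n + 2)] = 3*n^2 - 10*n - 8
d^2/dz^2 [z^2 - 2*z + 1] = 2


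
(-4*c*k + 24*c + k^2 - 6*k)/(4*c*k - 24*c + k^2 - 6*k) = (-4*c + k)/(4*c + k)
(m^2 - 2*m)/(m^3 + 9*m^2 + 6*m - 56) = m/(m^2 + 11*m + 28)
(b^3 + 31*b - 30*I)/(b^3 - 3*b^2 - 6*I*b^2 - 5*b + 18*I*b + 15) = (b + 6*I)/(b - 3)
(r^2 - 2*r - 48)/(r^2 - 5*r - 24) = (r + 6)/(r + 3)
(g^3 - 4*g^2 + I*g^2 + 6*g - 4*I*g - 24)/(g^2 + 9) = (g^2 - 2*g*(2 + I) + 8*I)/(g - 3*I)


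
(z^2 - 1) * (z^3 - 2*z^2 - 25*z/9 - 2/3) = z^5 - 2*z^4 - 34*z^3/9 + 4*z^2/3 + 25*z/9 + 2/3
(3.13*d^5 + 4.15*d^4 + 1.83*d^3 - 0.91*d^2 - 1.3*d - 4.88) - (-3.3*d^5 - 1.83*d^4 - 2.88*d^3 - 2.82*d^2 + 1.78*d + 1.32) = 6.43*d^5 + 5.98*d^4 + 4.71*d^3 + 1.91*d^2 - 3.08*d - 6.2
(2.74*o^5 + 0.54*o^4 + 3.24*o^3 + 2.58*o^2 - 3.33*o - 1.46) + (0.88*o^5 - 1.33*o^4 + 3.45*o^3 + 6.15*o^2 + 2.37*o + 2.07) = 3.62*o^5 - 0.79*o^4 + 6.69*o^3 + 8.73*o^2 - 0.96*o + 0.61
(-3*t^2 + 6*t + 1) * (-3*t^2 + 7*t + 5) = 9*t^4 - 39*t^3 + 24*t^2 + 37*t + 5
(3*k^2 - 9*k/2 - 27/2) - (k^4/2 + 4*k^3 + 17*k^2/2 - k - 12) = -k^4/2 - 4*k^3 - 11*k^2/2 - 7*k/2 - 3/2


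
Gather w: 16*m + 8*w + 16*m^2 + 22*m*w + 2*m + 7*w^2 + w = 16*m^2 + 18*m + 7*w^2 + w*(22*m + 9)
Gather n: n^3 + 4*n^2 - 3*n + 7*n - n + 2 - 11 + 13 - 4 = n^3 + 4*n^2 + 3*n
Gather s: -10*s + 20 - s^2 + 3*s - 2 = -s^2 - 7*s + 18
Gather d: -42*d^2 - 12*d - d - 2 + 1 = -42*d^2 - 13*d - 1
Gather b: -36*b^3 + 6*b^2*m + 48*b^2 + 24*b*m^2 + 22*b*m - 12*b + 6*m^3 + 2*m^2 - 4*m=-36*b^3 + b^2*(6*m + 48) + b*(24*m^2 + 22*m - 12) + 6*m^3 + 2*m^2 - 4*m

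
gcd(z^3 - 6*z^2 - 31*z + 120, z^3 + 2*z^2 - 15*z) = z^2 + 2*z - 15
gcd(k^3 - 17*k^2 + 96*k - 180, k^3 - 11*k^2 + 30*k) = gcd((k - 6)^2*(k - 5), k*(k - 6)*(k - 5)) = k^2 - 11*k + 30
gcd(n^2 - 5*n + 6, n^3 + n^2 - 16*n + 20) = n - 2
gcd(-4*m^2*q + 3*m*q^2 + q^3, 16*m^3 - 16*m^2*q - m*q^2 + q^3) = -4*m^2 + 3*m*q + q^2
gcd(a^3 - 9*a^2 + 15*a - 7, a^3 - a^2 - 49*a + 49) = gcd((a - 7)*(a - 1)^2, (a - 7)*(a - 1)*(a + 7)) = a^2 - 8*a + 7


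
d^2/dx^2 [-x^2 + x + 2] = -2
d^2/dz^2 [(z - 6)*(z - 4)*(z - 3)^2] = 12*z^2 - 96*z + 186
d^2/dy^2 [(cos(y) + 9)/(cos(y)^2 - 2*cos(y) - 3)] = (9*sin(y)^4*cos(y) + 38*sin(y)^4 - 160*sin(y)^2 + 16*cos(y) - 15*cos(3*y)/2 - cos(5*y)/2 + 8)/(sin(y)^2 + 2*cos(y) + 2)^3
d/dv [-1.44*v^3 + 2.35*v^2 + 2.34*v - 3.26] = -4.32*v^2 + 4.7*v + 2.34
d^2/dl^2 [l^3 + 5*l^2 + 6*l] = 6*l + 10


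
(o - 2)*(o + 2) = o^2 - 4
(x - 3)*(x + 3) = x^2 - 9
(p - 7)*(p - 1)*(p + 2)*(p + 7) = p^4 + p^3 - 51*p^2 - 49*p + 98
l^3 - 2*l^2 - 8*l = l*(l - 4)*(l + 2)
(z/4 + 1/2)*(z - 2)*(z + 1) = z^3/4 + z^2/4 - z - 1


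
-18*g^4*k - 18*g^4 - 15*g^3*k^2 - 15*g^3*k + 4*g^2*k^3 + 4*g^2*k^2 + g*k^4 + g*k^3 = (-3*g + k)*(g + k)*(6*g + k)*(g*k + g)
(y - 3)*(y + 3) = y^2 - 9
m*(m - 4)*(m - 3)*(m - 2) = m^4 - 9*m^3 + 26*m^2 - 24*m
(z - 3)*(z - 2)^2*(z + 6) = z^4 - z^3 - 26*z^2 + 84*z - 72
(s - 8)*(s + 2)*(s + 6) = s^3 - 52*s - 96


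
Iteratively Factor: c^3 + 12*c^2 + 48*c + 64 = (c + 4)*(c^2 + 8*c + 16) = (c + 4)^2*(c + 4)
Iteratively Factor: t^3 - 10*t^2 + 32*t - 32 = (t - 4)*(t^2 - 6*t + 8) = (t - 4)^2*(t - 2)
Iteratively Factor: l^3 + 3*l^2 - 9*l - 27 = (l + 3)*(l^2 - 9) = (l - 3)*(l + 3)*(l + 3)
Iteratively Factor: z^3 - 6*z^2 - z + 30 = (z - 5)*(z^2 - z - 6) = (z - 5)*(z + 2)*(z - 3)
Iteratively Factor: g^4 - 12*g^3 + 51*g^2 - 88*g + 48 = (g - 4)*(g^3 - 8*g^2 + 19*g - 12) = (g - 4)*(g - 3)*(g^2 - 5*g + 4) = (g - 4)^2*(g - 3)*(g - 1)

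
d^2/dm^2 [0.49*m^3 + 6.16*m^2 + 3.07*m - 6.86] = 2.94*m + 12.32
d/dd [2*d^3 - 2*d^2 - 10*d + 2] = 6*d^2 - 4*d - 10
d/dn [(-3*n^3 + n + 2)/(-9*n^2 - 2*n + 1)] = (27*n^4 + 12*n^3 + 36*n + 5)/(81*n^4 + 36*n^3 - 14*n^2 - 4*n + 1)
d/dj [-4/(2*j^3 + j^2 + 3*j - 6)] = 4*(6*j^2 + 2*j + 3)/(2*j^3 + j^2 + 3*j - 6)^2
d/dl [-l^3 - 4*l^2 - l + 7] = -3*l^2 - 8*l - 1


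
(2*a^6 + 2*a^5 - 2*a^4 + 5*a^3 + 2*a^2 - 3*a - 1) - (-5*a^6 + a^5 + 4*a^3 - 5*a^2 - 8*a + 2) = 7*a^6 + a^5 - 2*a^4 + a^3 + 7*a^2 + 5*a - 3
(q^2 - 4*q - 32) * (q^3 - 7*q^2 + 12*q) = q^5 - 11*q^4 + 8*q^3 + 176*q^2 - 384*q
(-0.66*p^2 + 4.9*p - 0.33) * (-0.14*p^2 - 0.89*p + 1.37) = 0.0924*p^4 - 0.0986000000000001*p^3 - 5.219*p^2 + 7.0067*p - 0.4521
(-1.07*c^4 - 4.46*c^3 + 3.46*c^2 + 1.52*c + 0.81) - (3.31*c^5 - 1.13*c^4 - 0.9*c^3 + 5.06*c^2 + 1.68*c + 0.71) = -3.31*c^5 + 0.0599999999999998*c^4 - 3.56*c^3 - 1.6*c^2 - 0.16*c + 0.1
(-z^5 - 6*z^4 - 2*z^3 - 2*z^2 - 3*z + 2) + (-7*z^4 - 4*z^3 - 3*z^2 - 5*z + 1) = -z^5 - 13*z^4 - 6*z^3 - 5*z^2 - 8*z + 3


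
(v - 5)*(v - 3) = v^2 - 8*v + 15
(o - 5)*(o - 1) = o^2 - 6*o + 5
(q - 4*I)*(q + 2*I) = q^2 - 2*I*q + 8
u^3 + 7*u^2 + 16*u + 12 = (u + 2)^2*(u + 3)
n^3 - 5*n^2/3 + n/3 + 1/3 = (n - 1)^2*(n + 1/3)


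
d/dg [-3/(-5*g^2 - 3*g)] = 3*(-10*g - 3)/(g^2*(5*g + 3)^2)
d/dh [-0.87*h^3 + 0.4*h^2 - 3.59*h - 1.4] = -2.61*h^2 + 0.8*h - 3.59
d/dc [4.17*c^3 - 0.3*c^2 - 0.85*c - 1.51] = 12.51*c^2 - 0.6*c - 0.85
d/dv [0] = 0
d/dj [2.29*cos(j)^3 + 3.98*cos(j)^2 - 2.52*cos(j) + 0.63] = (-6.87*cos(j)^2 - 7.96*cos(j) + 2.52)*sin(j)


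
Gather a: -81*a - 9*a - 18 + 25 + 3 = 10 - 90*a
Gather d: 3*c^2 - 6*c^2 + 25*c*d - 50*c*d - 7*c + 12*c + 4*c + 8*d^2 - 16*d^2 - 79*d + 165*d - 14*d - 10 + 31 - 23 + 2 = -3*c^2 + 9*c - 8*d^2 + d*(72 - 25*c)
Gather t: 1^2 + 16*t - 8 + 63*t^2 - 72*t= 63*t^2 - 56*t - 7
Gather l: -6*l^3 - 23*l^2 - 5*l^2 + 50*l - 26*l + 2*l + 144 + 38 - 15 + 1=-6*l^3 - 28*l^2 + 26*l + 168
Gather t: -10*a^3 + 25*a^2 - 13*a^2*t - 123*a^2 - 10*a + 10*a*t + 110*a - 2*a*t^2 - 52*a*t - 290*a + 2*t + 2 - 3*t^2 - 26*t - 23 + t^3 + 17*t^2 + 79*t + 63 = -10*a^3 - 98*a^2 - 190*a + t^3 + t^2*(14 - 2*a) + t*(-13*a^2 - 42*a + 55) + 42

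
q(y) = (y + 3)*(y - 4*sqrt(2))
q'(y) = 2*y - 4*sqrt(2) + 3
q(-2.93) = -0.60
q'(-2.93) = -8.52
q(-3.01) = 0.09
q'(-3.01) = -8.68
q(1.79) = -18.52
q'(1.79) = 0.92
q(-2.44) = -4.53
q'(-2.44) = -7.54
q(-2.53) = -3.85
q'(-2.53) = -7.72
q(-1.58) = -10.28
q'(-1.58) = -5.82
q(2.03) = -18.24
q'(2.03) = 1.40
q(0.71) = -18.35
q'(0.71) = -1.24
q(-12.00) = 158.91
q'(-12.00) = -26.66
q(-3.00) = 0.00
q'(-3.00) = -8.66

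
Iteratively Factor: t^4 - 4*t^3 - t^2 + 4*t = (t - 1)*(t^3 - 3*t^2 - 4*t) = (t - 1)*(t + 1)*(t^2 - 4*t) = (t - 4)*(t - 1)*(t + 1)*(t)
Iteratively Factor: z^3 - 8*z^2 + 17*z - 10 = (z - 2)*(z^2 - 6*z + 5) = (z - 2)*(z - 1)*(z - 5)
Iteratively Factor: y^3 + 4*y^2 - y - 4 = (y + 4)*(y^2 - 1) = (y - 1)*(y + 4)*(y + 1)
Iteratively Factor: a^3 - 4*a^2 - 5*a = (a)*(a^2 - 4*a - 5) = a*(a + 1)*(a - 5)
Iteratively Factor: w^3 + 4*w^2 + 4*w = (w + 2)*(w^2 + 2*w) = w*(w + 2)*(w + 2)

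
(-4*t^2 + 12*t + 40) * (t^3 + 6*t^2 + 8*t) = -4*t^5 - 12*t^4 + 80*t^3 + 336*t^2 + 320*t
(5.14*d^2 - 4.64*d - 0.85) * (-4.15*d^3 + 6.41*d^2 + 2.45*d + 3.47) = -21.331*d^5 + 52.2034*d^4 - 13.6219*d^3 + 1.0193*d^2 - 18.1833*d - 2.9495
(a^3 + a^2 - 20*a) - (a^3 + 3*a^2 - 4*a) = -2*a^2 - 16*a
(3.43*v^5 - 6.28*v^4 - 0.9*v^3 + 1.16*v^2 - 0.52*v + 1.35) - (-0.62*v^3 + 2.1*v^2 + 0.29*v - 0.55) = 3.43*v^5 - 6.28*v^4 - 0.28*v^3 - 0.94*v^2 - 0.81*v + 1.9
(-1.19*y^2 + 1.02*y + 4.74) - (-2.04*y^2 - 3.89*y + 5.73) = 0.85*y^2 + 4.91*y - 0.99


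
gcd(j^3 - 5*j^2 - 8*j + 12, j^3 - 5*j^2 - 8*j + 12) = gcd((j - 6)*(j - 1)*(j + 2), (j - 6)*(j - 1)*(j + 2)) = j^3 - 5*j^2 - 8*j + 12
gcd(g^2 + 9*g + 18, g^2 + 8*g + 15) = g + 3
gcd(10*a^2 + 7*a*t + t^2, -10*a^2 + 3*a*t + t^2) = 5*a + t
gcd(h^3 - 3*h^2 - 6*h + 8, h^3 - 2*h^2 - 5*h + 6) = h^2 + h - 2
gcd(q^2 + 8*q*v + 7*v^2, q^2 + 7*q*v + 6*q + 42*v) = q + 7*v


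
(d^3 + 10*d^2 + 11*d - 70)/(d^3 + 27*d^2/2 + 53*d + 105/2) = 2*(d - 2)/(2*d + 3)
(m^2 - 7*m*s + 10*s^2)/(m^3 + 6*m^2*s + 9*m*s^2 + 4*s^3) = (m^2 - 7*m*s + 10*s^2)/(m^3 + 6*m^2*s + 9*m*s^2 + 4*s^3)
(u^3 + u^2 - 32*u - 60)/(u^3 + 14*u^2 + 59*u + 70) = (u - 6)/(u + 7)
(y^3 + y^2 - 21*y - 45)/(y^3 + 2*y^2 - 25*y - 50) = (y^2 + 6*y + 9)/(y^2 + 7*y + 10)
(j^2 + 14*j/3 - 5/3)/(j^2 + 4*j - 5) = (j - 1/3)/(j - 1)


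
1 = 1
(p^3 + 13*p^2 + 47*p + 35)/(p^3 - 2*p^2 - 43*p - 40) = (p + 7)/(p - 8)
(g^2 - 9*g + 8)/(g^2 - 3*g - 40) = (g - 1)/(g + 5)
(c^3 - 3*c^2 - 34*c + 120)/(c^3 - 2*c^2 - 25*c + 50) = (c^2 + 2*c - 24)/(c^2 + 3*c - 10)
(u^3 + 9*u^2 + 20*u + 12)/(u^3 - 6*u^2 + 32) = (u^2 + 7*u + 6)/(u^2 - 8*u + 16)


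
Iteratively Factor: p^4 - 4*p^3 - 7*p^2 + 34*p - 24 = (p - 4)*(p^3 - 7*p + 6) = (p - 4)*(p + 3)*(p^2 - 3*p + 2) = (p - 4)*(p - 1)*(p + 3)*(p - 2)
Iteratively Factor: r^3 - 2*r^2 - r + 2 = (r - 1)*(r^2 - r - 2) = (r - 2)*(r - 1)*(r + 1)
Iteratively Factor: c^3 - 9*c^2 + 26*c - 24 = (c - 4)*(c^2 - 5*c + 6) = (c - 4)*(c - 2)*(c - 3)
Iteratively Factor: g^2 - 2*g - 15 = (g + 3)*(g - 5)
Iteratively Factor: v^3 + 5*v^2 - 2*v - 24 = (v - 2)*(v^2 + 7*v + 12) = (v - 2)*(v + 3)*(v + 4)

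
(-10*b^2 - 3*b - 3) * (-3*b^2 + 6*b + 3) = 30*b^4 - 51*b^3 - 39*b^2 - 27*b - 9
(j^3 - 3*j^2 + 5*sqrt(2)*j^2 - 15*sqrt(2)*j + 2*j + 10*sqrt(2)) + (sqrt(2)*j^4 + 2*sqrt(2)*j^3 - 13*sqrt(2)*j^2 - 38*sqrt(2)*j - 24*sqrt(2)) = sqrt(2)*j^4 + j^3 + 2*sqrt(2)*j^3 - 8*sqrt(2)*j^2 - 3*j^2 - 53*sqrt(2)*j + 2*j - 14*sqrt(2)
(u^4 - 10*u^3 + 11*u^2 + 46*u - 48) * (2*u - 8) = 2*u^5 - 28*u^4 + 102*u^3 + 4*u^2 - 464*u + 384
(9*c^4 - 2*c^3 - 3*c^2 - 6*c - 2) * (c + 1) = 9*c^5 + 7*c^4 - 5*c^3 - 9*c^2 - 8*c - 2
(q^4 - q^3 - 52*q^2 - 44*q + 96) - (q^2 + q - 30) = q^4 - q^3 - 53*q^2 - 45*q + 126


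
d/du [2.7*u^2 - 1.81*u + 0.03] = 5.4*u - 1.81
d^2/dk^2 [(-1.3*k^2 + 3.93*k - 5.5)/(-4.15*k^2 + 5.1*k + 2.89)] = (-80.3398500000002*k^3 + 661.8918*k^2 - 981.25173*k + 555.6025)/(71.473375*k^6 - 263.50425*k^5 + 174.505425*k^4 + 234.3501*k^3 - 121.523055*k^2 - 127.78713*k - 24.137569)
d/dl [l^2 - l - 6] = 2*l - 1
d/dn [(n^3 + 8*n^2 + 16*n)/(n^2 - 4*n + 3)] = (n^4 - 8*n^3 - 39*n^2 + 48*n + 48)/(n^4 - 8*n^3 + 22*n^2 - 24*n + 9)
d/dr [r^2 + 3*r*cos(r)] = -3*r*sin(r) + 2*r + 3*cos(r)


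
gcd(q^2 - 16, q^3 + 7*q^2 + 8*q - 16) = q + 4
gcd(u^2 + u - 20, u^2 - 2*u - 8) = u - 4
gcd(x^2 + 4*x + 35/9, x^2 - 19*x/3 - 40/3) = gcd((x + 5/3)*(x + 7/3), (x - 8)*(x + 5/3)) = x + 5/3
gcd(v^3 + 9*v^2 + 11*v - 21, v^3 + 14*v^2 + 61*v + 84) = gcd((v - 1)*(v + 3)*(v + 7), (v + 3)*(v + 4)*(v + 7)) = v^2 + 10*v + 21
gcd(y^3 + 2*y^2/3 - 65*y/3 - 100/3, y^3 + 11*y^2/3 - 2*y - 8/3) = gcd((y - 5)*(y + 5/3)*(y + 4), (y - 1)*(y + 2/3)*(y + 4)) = y + 4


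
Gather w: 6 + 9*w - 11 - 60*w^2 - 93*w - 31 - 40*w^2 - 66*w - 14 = -100*w^2 - 150*w - 50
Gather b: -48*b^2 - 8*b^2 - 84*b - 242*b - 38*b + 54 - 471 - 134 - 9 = -56*b^2 - 364*b - 560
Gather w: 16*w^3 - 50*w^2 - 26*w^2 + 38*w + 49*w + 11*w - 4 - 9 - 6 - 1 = 16*w^3 - 76*w^2 + 98*w - 20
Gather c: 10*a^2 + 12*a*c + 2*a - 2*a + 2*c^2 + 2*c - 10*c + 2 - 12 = 10*a^2 + 2*c^2 + c*(12*a - 8) - 10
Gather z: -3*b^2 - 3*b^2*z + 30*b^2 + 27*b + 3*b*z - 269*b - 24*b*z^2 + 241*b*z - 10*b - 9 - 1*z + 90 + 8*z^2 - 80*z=27*b^2 - 252*b + z^2*(8 - 24*b) + z*(-3*b^2 + 244*b - 81) + 81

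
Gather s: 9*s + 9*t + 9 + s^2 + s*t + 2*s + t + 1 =s^2 + s*(t + 11) + 10*t + 10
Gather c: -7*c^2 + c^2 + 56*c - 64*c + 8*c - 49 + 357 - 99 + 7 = 216 - 6*c^2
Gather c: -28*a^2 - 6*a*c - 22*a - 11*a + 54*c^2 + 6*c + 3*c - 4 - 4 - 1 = -28*a^2 - 33*a + 54*c^2 + c*(9 - 6*a) - 9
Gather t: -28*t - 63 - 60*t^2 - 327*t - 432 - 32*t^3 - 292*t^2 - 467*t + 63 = -32*t^3 - 352*t^2 - 822*t - 432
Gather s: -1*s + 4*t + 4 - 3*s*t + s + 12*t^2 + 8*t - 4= -3*s*t + 12*t^2 + 12*t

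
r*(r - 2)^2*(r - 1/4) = r^4 - 17*r^3/4 + 5*r^2 - r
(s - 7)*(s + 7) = s^2 - 49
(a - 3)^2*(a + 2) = a^3 - 4*a^2 - 3*a + 18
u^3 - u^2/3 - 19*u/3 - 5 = (u - 3)*(u + 1)*(u + 5/3)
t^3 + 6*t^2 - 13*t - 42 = (t - 3)*(t + 2)*(t + 7)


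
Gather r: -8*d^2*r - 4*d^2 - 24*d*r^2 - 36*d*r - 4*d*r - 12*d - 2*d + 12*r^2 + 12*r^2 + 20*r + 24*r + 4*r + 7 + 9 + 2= -4*d^2 - 14*d + r^2*(24 - 24*d) + r*(-8*d^2 - 40*d + 48) + 18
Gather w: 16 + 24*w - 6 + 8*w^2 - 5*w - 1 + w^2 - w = 9*w^2 + 18*w + 9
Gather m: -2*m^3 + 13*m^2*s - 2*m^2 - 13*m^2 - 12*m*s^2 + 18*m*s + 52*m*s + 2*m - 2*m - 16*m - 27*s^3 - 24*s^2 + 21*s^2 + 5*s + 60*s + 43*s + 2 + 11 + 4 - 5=-2*m^3 + m^2*(13*s - 15) + m*(-12*s^2 + 70*s - 16) - 27*s^3 - 3*s^2 + 108*s + 12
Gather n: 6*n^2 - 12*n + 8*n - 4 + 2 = 6*n^2 - 4*n - 2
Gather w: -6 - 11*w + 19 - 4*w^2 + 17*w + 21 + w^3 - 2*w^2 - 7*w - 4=w^3 - 6*w^2 - w + 30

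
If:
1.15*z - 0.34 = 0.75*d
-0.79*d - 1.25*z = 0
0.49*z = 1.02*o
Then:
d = -0.23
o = 0.07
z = 0.15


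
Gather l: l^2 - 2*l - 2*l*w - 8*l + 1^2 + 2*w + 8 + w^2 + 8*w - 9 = l^2 + l*(-2*w - 10) + w^2 + 10*w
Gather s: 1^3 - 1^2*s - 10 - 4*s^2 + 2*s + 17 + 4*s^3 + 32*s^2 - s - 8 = 4*s^3 + 28*s^2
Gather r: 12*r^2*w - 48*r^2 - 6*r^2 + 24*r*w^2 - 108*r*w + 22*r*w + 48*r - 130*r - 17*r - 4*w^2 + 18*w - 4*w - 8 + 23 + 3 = r^2*(12*w - 54) + r*(24*w^2 - 86*w - 99) - 4*w^2 + 14*w + 18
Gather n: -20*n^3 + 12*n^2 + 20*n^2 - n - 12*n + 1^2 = -20*n^3 + 32*n^2 - 13*n + 1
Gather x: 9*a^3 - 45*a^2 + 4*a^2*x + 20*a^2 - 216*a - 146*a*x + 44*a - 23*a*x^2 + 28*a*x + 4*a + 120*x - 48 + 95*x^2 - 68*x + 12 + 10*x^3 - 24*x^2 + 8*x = 9*a^3 - 25*a^2 - 168*a + 10*x^3 + x^2*(71 - 23*a) + x*(4*a^2 - 118*a + 60) - 36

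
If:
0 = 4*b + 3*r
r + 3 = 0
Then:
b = 9/4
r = -3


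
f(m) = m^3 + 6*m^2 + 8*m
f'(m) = 3*m^2 + 12*m + 8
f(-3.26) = 3.04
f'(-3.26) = 0.76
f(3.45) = 140.08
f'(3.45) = 85.11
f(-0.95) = -3.04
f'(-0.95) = -0.69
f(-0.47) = -2.54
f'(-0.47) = 3.02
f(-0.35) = -2.11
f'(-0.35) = 4.17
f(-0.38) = -2.23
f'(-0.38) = 3.87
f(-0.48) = -2.57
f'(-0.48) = 2.93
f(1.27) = 21.89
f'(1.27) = 28.08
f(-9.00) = -315.00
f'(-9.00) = 143.00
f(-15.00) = -2145.00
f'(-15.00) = 503.00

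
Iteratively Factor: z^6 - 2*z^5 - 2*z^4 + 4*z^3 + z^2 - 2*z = (z + 1)*(z^5 - 3*z^4 + z^3 + 3*z^2 - 2*z) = (z - 1)*(z + 1)*(z^4 - 2*z^3 - z^2 + 2*z) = (z - 2)*(z - 1)*(z + 1)*(z^3 - z) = z*(z - 2)*(z - 1)*(z + 1)*(z^2 - 1) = z*(z - 2)*(z - 1)^2*(z + 1)*(z + 1)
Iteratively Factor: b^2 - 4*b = (b - 4)*(b)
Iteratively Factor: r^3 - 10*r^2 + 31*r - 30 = (r - 2)*(r^2 - 8*r + 15) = (r - 5)*(r - 2)*(r - 3)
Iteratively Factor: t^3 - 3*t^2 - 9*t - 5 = (t - 5)*(t^2 + 2*t + 1) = (t - 5)*(t + 1)*(t + 1)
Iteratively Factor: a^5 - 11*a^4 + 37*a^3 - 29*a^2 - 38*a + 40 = (a - 5)*(a^4 - 6*a^3 + 7*a^2 + 6*a - 8) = (a - 5)*(a + 1)*(a^3 - 7*a^2 + 14*a - 8) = (a - 5)*(a - 2)*(a + 1)*(a^2 - 5*a + 4) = (a - 5)*(a - 2)*(a - 1)*(a + 1)*(a - 4)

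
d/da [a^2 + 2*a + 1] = 2*a + 2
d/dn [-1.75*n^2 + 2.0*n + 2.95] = 2.0 - 3.5*n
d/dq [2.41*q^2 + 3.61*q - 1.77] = 4.82*q + 3.61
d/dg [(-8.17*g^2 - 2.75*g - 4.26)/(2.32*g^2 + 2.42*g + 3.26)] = (-13.3914*g^2 - 33.502*g + 1.3442)/(5.3824*g^4 + 11.2288*g^3 + 20.9828*g^2 + 15.7784*g + 10.6276)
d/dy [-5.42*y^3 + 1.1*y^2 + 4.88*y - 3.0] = -16.26*y^2 + 2.2*y + 4.88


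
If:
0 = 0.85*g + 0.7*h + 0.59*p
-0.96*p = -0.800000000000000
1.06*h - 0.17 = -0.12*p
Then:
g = -0.63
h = 0.07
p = 0.83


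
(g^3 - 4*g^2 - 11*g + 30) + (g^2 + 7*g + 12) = g^3 - 3*g^2 - 4*g + 42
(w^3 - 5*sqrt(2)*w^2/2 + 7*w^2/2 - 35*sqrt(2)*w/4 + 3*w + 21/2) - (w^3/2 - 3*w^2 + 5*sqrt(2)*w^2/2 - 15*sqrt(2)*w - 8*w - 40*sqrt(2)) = w^3/2 - 5*sqrt(2)*w^2 + 13*w^2/2 + 25*sqrt(2)*w/4 + 11*w + 21/2 + 40*sqrt(2)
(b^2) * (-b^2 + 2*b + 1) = -b^4 + 2*b^3 + b^2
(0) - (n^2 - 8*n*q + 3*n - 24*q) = -n^2 + 8*n*q - 3*n + 24*q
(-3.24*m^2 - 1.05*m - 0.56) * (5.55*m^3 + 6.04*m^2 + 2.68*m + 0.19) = -17.982*m^5 - 25.3971*m^4 - 18.1332*m^3 - 6.812*m^2 - 1.7003*m - 0.1064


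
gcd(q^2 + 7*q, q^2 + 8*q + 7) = q + 7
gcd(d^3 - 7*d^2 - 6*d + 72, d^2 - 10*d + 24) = d^2 - 10*d + 24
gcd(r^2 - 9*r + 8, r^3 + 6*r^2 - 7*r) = r - 1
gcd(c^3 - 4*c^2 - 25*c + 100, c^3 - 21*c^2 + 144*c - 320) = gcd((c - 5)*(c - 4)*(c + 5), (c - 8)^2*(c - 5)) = c - 5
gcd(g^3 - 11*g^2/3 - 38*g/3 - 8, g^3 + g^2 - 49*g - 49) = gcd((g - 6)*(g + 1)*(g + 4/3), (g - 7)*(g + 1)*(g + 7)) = g + 1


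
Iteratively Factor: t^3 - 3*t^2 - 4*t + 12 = (t + 2)*(t^2 - 5*t + 6) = (t - 2)*(t + 2)*(t - 3)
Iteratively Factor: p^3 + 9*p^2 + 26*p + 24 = (p + 3)*(p^2 + 6*p + 8) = (p + 2)*(p + 3)*(p + 4)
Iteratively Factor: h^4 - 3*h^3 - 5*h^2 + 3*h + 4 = (h - 4)*(h^3 + h^2 - h - 1) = (h - 4)*(h + 1)*(h^2 - 1) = (h - 4)*(h - 1)*(h + 1)*(h + 1)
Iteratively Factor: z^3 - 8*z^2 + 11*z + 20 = (z - 4)*(z^2 - 4*z - 5) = (z - 4)*(z + 1)*(z - 5)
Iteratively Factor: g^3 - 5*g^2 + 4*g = (g - 1)*(g^2 - 4*g) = (g - 4)*(g - 1)*(g)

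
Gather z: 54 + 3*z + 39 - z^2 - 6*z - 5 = -z^2 - 3*z + 88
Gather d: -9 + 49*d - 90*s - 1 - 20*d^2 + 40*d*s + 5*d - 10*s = -20*d^2 + d*(40*s + 54) - 100*s - 10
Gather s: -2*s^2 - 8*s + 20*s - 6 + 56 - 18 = -2*s^2 + 12*s + 32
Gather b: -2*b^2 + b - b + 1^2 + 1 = 2 - 2*b^2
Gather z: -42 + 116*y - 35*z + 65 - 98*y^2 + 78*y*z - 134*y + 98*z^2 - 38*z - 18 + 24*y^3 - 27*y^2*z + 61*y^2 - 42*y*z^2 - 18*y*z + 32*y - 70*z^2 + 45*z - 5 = 24*y^3 - 37*y^2 + 14*y + z^2*(28 - 42*y) + z*(-27*y^2 + 60*y - 28)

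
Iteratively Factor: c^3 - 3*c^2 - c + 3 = (c - 1)*(c^2 - 2*c - 3) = (c - 3)*(c - 1)*(c + 1)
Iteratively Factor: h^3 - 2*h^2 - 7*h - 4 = (h + 1)*(h^2 - 3*h - 4) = (h - 4)*(h + 1)*(h + 1)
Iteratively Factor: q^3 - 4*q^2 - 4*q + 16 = (q - 2)*(q^2 - 2*q - 8) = (q - 2)*(q + 2)*(q - 4)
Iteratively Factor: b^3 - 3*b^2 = (b - 3)*(b^2) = b*(b - 3)*(b)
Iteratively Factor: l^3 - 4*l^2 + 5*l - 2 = (l - 2)*(l^2 - 2*l + 1) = (l - 2)*(l - 1)*(l - 1)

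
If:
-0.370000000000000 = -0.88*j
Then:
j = 0.42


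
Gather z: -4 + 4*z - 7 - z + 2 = 3*z - 9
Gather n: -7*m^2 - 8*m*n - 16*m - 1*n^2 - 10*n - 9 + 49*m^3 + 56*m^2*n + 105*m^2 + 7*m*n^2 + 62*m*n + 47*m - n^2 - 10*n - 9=49*m^3 + 98*m^2 + 31*m + n^2*(7*m - 2) + n*(56*m^2 + 54*m - 20) - 18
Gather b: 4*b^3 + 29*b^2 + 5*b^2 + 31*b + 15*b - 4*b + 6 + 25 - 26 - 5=4*b^3 + 34*b^2 + 42*b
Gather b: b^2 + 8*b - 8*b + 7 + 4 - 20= b^2 - 9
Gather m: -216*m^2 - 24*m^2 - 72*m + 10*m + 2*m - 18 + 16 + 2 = -240*m^2 - 60*m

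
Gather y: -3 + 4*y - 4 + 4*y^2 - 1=4*y^2 + 4*y - 8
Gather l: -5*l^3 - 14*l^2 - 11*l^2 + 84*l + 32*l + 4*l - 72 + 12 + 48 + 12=-5*l^3 - 25*l^2 + 120*l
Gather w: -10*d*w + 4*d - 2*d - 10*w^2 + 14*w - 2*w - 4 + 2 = 2*d - 10*w^2 + w*(12 - 10*d) - 2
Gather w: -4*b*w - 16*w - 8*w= w*(-4*b - 24)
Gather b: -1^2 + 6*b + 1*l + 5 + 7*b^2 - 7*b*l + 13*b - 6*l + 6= 7*b^2 + b*(19 - 7*l) - 5*l + 10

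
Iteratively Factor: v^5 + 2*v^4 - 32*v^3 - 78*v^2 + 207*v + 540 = (v - 3)*(v^4 + 5*v^3 - 17*v^2 - 129*v - 180) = (v - 3)*(v + 4)*(v^3 + v^2 - 21*v - 45) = (v - 3)*(v + 3)*(v + 4)*(v^2 - 2*v - 15) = (v - 5)*(v - 3)*(v + 3)*(v + 4)*(v + 3)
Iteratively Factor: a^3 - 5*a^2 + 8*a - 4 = (a - 2)*(a^2 - 3*a + 2) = (a - 2)*(a - 1)*(a - 2)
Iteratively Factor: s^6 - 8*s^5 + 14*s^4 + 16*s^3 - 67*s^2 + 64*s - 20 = (s - 1)*(s^5 - 7*s^4 + 7*s^3 + 23*s^2 - 44*s + 20) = (s - 1)^2*(s^4 - 6*s^3 + s^2 + 24*s - 20) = (s - 5)*(s - 1)^2*(s^3 - s^2 - 4*s + 4) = (s - 5)*(s - 1)^2*(s + 2)*(s^2 - 3*s + 2) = (s - 5)*(s - 2)*(s - 1)^2*(s + 2)*(s - 1)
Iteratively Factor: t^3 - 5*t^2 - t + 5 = (t - 5)*(t^2 - 1) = (t - 5)*(t + 1)*(t - 1)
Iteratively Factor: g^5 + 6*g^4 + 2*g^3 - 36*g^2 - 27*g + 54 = (g - 1)*(g^4 + 7*g^3 + 9*g^2 - 27*g - 54) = (g - 1)*(g + 3)*(g^3 + 4*g^2 - 3*g - 18) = (g - 2)*(g - 1)*(g + 3)*(g^2 + 6*g + 9) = (g - 2)*(g - 1)*(g + 3)^2*(g + 3)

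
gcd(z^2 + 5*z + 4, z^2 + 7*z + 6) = z + 1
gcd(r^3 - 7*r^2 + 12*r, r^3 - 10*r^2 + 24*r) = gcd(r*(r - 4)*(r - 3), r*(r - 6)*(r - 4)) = r^2 - 4*r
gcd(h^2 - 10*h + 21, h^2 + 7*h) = 1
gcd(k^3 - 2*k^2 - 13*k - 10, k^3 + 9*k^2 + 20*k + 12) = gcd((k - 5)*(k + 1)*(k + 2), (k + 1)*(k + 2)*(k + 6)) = k^2 + 3*k + 2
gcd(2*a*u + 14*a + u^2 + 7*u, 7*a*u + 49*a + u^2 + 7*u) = u + 7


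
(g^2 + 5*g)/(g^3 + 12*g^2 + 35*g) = 1/(g + 7)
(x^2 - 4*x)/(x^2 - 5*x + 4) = x/(x - 1)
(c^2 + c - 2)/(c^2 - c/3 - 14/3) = 3*(c - 1)/(3*c - 7)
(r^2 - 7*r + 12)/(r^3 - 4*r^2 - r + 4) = (r - 3)/(r^2 - 1)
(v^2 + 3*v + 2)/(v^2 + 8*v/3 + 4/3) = 3*(v + 1)/(3*v + 2)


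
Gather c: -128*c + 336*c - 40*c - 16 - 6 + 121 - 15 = 168*c + 84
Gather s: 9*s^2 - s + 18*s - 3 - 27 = 9*s^2 + 17*s - 30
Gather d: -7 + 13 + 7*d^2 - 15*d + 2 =7*d^2 - 15*d + 8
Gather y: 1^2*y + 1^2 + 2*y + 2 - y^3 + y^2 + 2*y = -y^3 + y^2 + 5*y + 3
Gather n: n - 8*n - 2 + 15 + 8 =21 - 7*n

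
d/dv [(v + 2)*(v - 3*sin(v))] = v - (v + 2)*(3*cos(v) - 1) - 3*sin(v)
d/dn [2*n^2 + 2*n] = 4*n + 2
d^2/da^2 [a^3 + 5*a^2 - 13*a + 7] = 6*a + 10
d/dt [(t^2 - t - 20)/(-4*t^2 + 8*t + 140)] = (t^2 + 30*t + 5)/(4*(t^4 - 4*t^3 - 66*t^2 + 140*t + 1225))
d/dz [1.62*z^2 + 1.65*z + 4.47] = 3.24*z + 1.65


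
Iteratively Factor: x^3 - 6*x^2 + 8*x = (x - 2)*(x^2 - 4*x) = (x - 4)*(x - 2)*(x)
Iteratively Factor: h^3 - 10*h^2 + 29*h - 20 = (h - 5)*(h^2 - 5*h + 4) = (h - 5)*(h - 1)*(h - 4)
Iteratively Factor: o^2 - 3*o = (o)*(o - 3)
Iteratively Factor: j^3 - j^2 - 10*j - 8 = (j + 2)*(j^2 - 3*j - 4) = (j - 4)*(j + 2)*(j + 1)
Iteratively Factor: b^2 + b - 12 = (b - 3)*(b + 4)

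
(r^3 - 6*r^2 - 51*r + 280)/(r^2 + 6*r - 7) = (r^2 - 13*r + 40)/(r - 1)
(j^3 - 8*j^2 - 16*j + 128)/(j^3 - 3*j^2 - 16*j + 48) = (j - 8)/(j - 3)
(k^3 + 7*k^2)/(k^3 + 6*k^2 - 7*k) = k/(k - 1)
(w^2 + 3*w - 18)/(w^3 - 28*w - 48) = (-w^2 - 3*w + 18)/(-w^3 + 28*w + 48)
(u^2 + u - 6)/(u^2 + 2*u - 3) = (u - 2)/(u - 1)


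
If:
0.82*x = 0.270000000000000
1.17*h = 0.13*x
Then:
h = 0.04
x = 0.33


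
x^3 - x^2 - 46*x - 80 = (x - 8)*(x + 2)*(x + 5)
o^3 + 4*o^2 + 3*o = o*(o + 1)*(o + 3)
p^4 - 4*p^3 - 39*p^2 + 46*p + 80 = (p - 8)*(p - 2)*(p + 1)*(p + 5)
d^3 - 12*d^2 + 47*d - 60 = (d - 5)*(d - 4)*(d - 3)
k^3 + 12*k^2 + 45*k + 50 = (k + 2)*(k + 5)^2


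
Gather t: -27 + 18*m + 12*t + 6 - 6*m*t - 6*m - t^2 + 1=12*m - t^2 + t*(12 - 6*m) - 20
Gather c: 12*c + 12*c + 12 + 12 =24*c + 24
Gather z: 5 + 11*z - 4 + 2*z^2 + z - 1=2*z^2 + 12*z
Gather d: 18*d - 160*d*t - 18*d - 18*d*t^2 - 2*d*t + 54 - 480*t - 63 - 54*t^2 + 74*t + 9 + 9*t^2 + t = d*(-18*t^2 - 162*t) - 45*t^2 - 405*t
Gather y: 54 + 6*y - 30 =6*y + 24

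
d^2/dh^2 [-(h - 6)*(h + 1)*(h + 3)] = 4 - 6*h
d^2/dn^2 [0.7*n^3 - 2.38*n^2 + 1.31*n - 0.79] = 4.2*n - 4.76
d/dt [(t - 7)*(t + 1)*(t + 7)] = 3*t^2 + 2*t - 49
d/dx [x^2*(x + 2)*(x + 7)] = x*(4*x^2 + 27*x + 28)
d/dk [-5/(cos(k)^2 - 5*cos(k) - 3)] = 5*(5 - 2*cos(k))*sin(k)/(sin(k)^2 + 5*cos(k) + 2)^2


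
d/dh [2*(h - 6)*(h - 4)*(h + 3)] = 6*h^2 - 28*h - 12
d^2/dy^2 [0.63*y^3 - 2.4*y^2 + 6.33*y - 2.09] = 3.78*y - 4.8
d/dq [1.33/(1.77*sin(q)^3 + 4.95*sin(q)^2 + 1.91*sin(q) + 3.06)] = (-13.167*sin(q) + 3.53115*cos(2*q) - 6.07145)*cos(q)/(1.77*sin(q)^3 + 4.95*sin(q)^2 + 1.91*sin(q) + 3.06)^2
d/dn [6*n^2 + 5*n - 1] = 12*n + 5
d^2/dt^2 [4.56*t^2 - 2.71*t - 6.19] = 9.12000000000000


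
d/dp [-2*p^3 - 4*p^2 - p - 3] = -6*p^2 - 8*p - 1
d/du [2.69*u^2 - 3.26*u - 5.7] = 5.38*u - 3.26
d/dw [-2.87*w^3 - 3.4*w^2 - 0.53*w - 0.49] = -8.61*w^2 - 6.8*w - 0.53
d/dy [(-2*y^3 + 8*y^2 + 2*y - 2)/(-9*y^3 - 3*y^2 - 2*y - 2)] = 2*(39*y^4 + 22*y^3 - 26*y^2 - 22*y - 4)/(81*y^6 + 54*y^5 + 45*y^4 + 48*y^3 + 16*y^2 + 8*y + 4)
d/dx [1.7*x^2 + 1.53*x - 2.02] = 3.4*x + 1.53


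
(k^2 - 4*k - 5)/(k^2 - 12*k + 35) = (k + 1)/(k - 7)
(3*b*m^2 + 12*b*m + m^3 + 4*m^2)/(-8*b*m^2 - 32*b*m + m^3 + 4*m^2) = (-3*b - m)/(8*b - m)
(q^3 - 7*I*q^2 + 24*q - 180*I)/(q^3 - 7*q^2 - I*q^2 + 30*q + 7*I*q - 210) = (q - 6*I)/(q - 7)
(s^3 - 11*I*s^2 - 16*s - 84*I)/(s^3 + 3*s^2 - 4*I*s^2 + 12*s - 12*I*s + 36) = (s - 7*I)/(s + 3)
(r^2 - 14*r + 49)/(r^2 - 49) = (r - 7)/(r + 7)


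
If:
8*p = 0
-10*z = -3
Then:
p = 0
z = 3/10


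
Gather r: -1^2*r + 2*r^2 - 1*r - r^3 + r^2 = -r^3 + 3*r^2 - 2*r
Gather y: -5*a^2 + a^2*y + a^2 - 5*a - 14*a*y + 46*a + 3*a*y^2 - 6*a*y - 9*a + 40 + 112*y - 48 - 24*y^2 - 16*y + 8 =-4*a^2 + 32*a + y^2*(3*a - 24) + y*(a^2 - 20*a + 96)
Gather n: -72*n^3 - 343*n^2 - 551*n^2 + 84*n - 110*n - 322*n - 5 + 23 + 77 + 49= -72*n^3 - 894*n^2 - 348*n + 144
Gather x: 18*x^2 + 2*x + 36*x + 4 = 18*x^2 + 38*x + 4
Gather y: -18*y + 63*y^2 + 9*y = 63*y^2 - 9*y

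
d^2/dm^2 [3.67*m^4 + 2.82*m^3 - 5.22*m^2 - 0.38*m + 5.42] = 44.04*m^2 + 16.92*m - 10.44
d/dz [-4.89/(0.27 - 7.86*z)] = -38.4354/(7.86*z - 0.27)^2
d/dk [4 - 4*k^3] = -12*k^2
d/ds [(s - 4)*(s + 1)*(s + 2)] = 3*s^2 - 2*s - 10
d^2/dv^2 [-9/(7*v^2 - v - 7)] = 18*(-49*v^2 + 7*v + (14*v - 1)^2 + 49)/(-7*v^2 + v + 7)^3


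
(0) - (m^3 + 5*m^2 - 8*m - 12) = -m^3 - 5*m^2 + 8*m + 12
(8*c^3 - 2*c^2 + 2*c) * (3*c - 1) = 24*c^4 - 14*c^3 + 8*c^2 - 2*c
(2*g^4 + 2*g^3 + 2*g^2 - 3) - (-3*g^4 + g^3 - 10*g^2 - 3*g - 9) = 5*g^4 + g^3 + 12*g^2 + 3*g + 6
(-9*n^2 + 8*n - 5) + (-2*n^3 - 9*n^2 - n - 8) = -2*n^3 - 18*n^2 + 7*n - 13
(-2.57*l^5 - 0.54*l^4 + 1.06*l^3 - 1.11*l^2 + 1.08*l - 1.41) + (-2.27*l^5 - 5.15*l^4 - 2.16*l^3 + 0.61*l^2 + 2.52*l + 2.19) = -4.84*l^5 - 5.69*l^4 - 1.1*l^3 - 0.5*l^2 + 3.6*l + 0.78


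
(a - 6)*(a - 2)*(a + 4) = a^3 - 4*a^2 - 20*a + 48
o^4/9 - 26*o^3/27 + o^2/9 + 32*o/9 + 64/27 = (o/3 + 1/3)^2*(o - 8)*(o - 8/3)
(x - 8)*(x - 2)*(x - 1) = x^3 - 11*x^2 + 26*x - 16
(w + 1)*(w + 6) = w^2 + 7*w + 6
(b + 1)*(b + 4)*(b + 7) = b^3 + 12*b^2 + 39*b + 28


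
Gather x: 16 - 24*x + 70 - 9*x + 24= 110 - 33*x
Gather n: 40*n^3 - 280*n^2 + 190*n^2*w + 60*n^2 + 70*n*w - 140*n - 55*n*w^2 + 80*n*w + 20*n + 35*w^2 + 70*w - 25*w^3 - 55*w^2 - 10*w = 40*n^3 + n^2*(190*w - 220) + n*(-55*w^2 + 150*w - 120) - 25*w^3 - 20*w^2 + 60*w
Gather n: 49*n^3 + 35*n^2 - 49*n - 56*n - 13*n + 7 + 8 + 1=49*n^3 + 35*n^2 - 118*n + 16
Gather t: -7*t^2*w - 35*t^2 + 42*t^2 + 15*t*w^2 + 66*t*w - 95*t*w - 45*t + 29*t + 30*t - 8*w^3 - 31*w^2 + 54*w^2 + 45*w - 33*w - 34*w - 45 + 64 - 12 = t^2*(7 - 7*w) + t*(15*w^2 - 29*w + 14) - 8*w^3 + 23*w^2 - 22*w + 7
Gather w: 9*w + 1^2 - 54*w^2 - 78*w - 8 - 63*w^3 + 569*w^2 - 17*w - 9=-63*w^3 + 515*w^2 - 86*w - 16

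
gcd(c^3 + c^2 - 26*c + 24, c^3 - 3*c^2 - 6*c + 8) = c^2 - 5*c + 4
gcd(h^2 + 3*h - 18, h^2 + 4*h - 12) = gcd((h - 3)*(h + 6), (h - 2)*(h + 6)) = h + 6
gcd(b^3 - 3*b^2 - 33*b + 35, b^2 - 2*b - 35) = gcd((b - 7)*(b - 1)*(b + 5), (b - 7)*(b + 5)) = b^2 - 2*b - 35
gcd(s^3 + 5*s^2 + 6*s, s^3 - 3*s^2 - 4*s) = s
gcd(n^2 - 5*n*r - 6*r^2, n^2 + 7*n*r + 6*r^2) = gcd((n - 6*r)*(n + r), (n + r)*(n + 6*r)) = n + r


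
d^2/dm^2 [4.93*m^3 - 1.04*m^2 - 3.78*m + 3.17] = 29.58*m - 2.08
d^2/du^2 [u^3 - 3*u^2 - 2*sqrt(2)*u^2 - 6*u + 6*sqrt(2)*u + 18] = 6*u - 6 - 4*sqrt(2)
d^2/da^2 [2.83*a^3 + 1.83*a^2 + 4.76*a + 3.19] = 16.98*a + 3.66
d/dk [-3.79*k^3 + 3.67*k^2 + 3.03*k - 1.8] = -11.37*k^2 + 7.34*k + 3.03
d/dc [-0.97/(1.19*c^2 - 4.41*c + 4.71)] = (2.3086*c - 4.2777)/(1.19*c^2 - 4.41*c + 4.71)^2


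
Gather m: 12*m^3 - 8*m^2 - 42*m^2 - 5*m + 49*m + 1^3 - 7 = 12*m^3 - 50*m^2 + 44*m - 6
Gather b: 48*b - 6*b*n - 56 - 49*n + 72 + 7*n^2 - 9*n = b*(48 - 6*n) + 7*n^2 - 58*n + 16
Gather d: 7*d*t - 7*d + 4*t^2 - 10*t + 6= d*(7*t - 7) + 4*t^2 - 10*t + 6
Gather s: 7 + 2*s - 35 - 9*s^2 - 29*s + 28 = -9*s^2 - 27*s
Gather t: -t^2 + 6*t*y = -t^2 + 6*t*y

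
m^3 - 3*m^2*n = m^2*(m - 3*n)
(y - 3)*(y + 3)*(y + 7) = y^3 + 7*y^2 - 9*y - 63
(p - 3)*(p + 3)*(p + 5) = p^3 + 5*p^2 - 9*p - 45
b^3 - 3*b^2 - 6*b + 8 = (b - 4)*(b - 1)*(b + 2)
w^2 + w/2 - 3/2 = (w - 1)*(w + 3/2)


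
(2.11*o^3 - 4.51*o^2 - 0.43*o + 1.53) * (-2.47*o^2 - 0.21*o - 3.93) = -5.2117*o^5 + 10.6966*o^4 - 6.2831*o^3 + 14.0355*o^2 + 1.3686*o - 6.0129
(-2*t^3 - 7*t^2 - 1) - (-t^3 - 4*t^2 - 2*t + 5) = -t^3 - 3*t^2 + 2*t - 6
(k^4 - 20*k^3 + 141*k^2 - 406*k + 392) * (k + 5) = k^5 - 15*k^4 + 41*k^3 + 299*k^2 - 1638*k + 1960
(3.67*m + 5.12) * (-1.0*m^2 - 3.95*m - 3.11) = -3.67*m^3 - 19.6165*m^2 - 31.6377*m - 15.9232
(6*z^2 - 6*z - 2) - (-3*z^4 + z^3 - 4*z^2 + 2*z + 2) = 3*z^4 - z^3 + 10*z^2 - 8*z - 4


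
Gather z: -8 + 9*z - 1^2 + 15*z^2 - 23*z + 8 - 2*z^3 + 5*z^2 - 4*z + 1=-2*z^3 + 20*z^2 - 18*z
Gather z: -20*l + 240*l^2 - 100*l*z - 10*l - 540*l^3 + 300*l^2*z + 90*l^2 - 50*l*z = -540*l^3 + 330*l^2 - 30*l + z*(300*l^2 - 150*l)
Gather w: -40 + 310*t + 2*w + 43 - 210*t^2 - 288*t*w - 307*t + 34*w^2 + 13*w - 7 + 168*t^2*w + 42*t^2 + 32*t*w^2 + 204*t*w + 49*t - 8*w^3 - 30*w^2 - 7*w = -168*t^2 + 52*t - 8*w^3 + w^2*(32*t + 4) + w*(168*t^2 - 84*t + 8) - 4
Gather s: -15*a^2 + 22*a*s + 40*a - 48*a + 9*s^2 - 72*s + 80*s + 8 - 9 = -15*a^2 - 8*a + 9*s^2 + s*(22*a + 8) - 1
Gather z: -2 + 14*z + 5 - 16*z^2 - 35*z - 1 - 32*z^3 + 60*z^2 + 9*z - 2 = -32*z^3 + 44*z^2 - 12*z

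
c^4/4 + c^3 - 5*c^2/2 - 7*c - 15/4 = (c/4 + 1/4)*(c - 3)*(c + 1)*(c + 5)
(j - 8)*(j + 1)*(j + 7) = j^3 - 57*j - 56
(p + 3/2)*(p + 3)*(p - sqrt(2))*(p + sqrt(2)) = p^4 + 9*p^3/2 + 5*p^2/2 - 9*p - 9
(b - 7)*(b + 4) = b^2 - 3*b - 28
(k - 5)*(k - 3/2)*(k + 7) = k^3 + k^2/2 - 38*k + 105/2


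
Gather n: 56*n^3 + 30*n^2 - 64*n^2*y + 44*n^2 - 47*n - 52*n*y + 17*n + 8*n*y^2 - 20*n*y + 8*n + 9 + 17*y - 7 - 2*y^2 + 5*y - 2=56*n^3 + n^2*(74 - 64*y) + n*(8*y^2 - 72*y - 22) - 2*y^2 + 22*y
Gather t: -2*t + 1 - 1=-2*t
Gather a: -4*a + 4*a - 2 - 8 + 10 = 0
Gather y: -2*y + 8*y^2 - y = 8*y^2 - 3*y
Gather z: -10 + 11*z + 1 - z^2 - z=-z^2 + 10*z - 9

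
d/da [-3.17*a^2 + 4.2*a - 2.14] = 4.2 - 6.34*a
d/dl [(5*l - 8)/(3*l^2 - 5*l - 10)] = 3*(-5*l^2 + 16*l - 30)/(9*l^4 - 30*l^3 - 35*l^2 + 100*l + 100)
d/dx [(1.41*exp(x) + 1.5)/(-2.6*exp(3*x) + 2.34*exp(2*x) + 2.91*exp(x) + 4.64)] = (7.332*exp(3*x) + 8.4006*exp(2*x) - 7.02*exp(x) + 2.1774)*exp(x)/(6.76*exp(6*x) - 12.168*exp(5*x) - 9.6564*exp(4*x) - 10.5092*exp(3*x) + 30.1833*exp(2*x) + 27.0048*exp(x) + 21.5296)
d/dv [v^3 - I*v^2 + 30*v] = 3*v^2 - 2*I*v + 30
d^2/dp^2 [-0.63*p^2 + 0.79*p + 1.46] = -1.26000000000000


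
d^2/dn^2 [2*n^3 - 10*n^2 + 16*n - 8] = 12*n - 20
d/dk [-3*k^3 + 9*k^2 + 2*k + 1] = -9*k^2 + 18*k + 2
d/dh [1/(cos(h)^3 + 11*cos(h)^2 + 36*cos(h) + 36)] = (3*cos(h)^2 + 22*cos(h) + 36)*sin(h)/(cos(h)^3 + 11*cos(h)^2 + 36*cos(h) + 36)^2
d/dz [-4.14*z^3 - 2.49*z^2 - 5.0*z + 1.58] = -12.42*z^2 - 4.98*z - 5.0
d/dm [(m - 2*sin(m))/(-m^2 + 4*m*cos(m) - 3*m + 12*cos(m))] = ((m - 2*sin(m))*(4*m*sin(m) + 2*m + 12*sin(m) - 4*cos(m) + 3) + (2*cos(m) - 1)*(m^2 - 4*m*cos(m) + 3*m - 12*cos(m)))/((m + 3)^2*(m - 4*cos(m))^2)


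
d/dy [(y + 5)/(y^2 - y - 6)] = (y^2 - y - (y + 5)*(2*y - 1) - 6)/(-y^2 + y + 6)^2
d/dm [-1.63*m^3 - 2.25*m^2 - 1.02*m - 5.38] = -4.89*m^2 - 4.5*m - 1.02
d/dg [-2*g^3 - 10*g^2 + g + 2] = -6*g^2 - 20*g + 1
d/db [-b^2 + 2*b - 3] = 2 - 2*b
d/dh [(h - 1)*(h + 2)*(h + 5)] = 3*h^2 + 12*h + 3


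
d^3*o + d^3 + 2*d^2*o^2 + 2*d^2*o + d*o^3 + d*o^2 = (d + o)^2*(d*o + d)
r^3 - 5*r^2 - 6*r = r*(r - 6)*(r + 1)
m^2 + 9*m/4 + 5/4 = (m + 1)*(m + 5/4)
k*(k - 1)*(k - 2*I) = k^3 - k^2 - 2*I*k^2 + 2*I*k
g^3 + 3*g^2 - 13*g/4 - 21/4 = (g - 3/2)*(g + 1)*(g + 7/2)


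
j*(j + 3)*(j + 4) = j^3 + 7*j^2 + 12*j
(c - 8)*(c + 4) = c^2 - 4*c - 32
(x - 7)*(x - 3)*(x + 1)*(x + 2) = x^4 - 7*x^3 - 7*x^2 + 43*x + 42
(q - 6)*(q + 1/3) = q^2 - 17*q/3 - 2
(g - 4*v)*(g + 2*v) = g^2 - 2*g*v - 8*v^2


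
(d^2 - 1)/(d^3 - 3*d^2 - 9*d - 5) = (d - 1)/(d^2 - 4*d - 5)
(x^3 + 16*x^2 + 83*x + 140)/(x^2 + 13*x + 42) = (x^2 + 9*x + 20)/(x + 6)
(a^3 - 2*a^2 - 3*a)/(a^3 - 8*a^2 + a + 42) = a*(a + 1)/(a^2 - 5*a - 14)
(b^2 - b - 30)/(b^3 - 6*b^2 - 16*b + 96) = (b + 5)/(b^2 - 16)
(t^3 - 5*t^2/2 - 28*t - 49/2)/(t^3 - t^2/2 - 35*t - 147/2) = (t + 1)/(t + 3)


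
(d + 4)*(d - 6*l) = d^2 - 6*d*l + 4*d - 24*l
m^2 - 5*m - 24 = (m - 8)*(m + 3)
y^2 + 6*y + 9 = (y + 3)^2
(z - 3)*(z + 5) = z^2 + 2*z - 15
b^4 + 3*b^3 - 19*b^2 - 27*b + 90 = (b - 3)*(b - 2)*(b + 3)*(b + 5)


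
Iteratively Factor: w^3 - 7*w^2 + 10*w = (w - 5)*(w^2 - 2*w) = w*(w - 5)*(w - 2)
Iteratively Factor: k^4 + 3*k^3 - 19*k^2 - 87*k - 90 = (k - 5)*(k^3 + 8*k^2 + 21*k + 18) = (k - 5)*(k + 3)*(k^2 + 5*k + 6) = (k - 5)*(k + 2)*(k + 3)*(k + 3)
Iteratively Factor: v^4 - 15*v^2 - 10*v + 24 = (v - 1)*(v^3 + v^2 - 14*v - 24) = (v - 1)*(v + 2)*(v^2 - v - 12) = (v - 1)*(v + 2)*(v + 3)*(v - 4)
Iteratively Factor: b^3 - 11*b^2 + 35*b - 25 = (b - 5)*(b^2 - 6*b + 5) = (b - 5)*(b - 1)*(b - 5)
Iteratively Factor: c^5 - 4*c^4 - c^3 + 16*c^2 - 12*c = (c - 3)*(c^4 - c^3 - 4*c^2 + 4*c) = c*(c - 3)*(c^3 - c^2 - 4*c + 4) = c*(c - 3)*(c - 2)*(c^2 + c - 2) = c*(c - 3)*(c - 2)*(c + 2)*(c - 1)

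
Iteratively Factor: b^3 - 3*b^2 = (b)*(b^2 - 3*b) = b*(b - 3)*(b)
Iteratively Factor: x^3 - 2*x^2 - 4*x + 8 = (x + 2)*(x^2 - 4*x + 4) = (x - 2)*(x + 2)*(x - 2)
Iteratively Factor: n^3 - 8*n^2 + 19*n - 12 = (n - 3)*(n^2 - 5*n + 4) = (n - 3)*(n - 1)*(n - 4)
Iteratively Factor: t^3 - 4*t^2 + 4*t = (t)*(t^2 - 4*t + 4) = t*(t - 2)*(t - 2)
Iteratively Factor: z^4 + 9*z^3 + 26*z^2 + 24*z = (z)*(z^3 + 9*z^2 + 26*z + 24) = z*(z + 2)*(z^2 + 7*z + 12) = z*(z + 2)*(z + 3)*(z + 4)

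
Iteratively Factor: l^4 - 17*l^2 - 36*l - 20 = (l + 2)*(l^3 - 2*l^2 - 13*l - 10) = (l - 5)*(l + 2)*(l^2 + 3*l + 2) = (l - 5)*(l + 1)*(l + 2)*(l + 2)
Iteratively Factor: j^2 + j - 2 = (j - 1)*(j + 2)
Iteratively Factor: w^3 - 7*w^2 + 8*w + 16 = (w + 1)*(w^2 - 8*w + 16) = (w - 4)*(w + 1)*(w - 4)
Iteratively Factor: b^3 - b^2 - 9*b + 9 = (b + 3)*(b^2 - 4*b + 3) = (b - 1)*(b + 3)*(b - 3)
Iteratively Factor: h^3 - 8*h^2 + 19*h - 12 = (h - 3)*(h^2 - 5*h + 4) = (h - 3)*(h - 1)*(h - 4)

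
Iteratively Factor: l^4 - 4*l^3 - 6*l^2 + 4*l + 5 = (l + 1)*(l^3 - 5*l^2 - l + 5) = (l - 1)*(l + 1)*(l^2 - 4*l - 5) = (l - 1)*(l + 1)^2*(l - 5)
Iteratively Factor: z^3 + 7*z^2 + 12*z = (z)*(z^2 + 7*z + 12) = z*(z + 4)*(z + 3)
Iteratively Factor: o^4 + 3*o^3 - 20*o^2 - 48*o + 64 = (o + 4)*(o^3 - o^2 - 16*o + 16) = (o - 4)*(o + 4)*(o^2 + 3*o - 4) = (o - 4)*(o - 1)*(o + 4)*(o + 4)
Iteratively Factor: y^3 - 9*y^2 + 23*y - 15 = (y - 1)*(y^2 - 8*y + 15) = (y - 5)*(y - 1)*(y - 3)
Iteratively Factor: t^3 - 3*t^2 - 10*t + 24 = (t + 3)*(t^2 - 6*t + 8) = (t - 4)*(t + 3)*(t - 2)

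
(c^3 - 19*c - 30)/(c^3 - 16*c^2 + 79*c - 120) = (c^2 + 5*c + 6)/(c^2 - 11*c + 24)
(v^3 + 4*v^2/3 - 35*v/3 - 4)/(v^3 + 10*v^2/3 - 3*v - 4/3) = (v - 3)/(v - 1)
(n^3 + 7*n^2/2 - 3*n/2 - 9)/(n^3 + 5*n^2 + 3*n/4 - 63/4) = 2*(n + 2)/(2*n + 7)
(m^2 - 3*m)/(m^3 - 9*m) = 1/(m + 3)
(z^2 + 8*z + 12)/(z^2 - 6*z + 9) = (z^2 + 8*z + 12)/(z^2 - 6*z + 9)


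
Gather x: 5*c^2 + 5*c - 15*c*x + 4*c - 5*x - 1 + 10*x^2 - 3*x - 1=5*c^2 + 9*c + 10*x^2 + x*(-15*c - 8) - 2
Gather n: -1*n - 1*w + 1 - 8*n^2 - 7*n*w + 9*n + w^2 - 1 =-8*n^2 + n*(8 - 7*w) + w^2 - w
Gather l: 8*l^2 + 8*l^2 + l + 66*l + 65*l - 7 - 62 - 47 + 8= 16*l^2 + 132*l - 108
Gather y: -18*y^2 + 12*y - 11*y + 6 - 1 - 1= -18*y^2 + y + 4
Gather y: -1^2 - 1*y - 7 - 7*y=-8*y - 8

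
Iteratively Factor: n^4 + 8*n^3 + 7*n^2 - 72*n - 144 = (n - 3)*(n^3 + 11*n^2 + 40*n + 48) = (n - 3)*(n + 3)*(n^2 + 8*n + 16) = (n - 3)*(n + 3)*(n + 4)*(n + 4)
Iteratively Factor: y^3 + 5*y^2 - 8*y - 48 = (y - 3)*(y^2 + 8*y + 16) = (y - 3)*(y + 4)*(y + 4)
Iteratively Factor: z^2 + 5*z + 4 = (z + 4)*(z + 1)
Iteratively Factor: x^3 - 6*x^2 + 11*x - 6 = (x - 2)*(x^2 - 4*x + 3) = (x - 2)*(x - 1)*(x - 3)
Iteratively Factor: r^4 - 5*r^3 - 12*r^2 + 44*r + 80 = (r - 5)*(r^3 - 12*r - 16) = (r - 5)*(r + 2)*(r^2 - 2*r - 8) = (r - 5)*(r + 2)^2*(r - 4)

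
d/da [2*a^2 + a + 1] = 4*a + 1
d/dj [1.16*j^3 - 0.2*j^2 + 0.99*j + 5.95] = 3.48*j^2 - 0.4*j + 0.99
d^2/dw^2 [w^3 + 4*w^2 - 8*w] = 6*w + 8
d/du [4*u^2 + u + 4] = 8*u + 1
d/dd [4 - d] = -1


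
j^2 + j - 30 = (j - 5)*(j + 6)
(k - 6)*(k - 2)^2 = k^3 - 10*k^2 + 28*k - 24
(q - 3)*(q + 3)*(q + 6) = q^3 + 6*q^2 - 9*q - 54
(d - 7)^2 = d^2 - 14*d + 49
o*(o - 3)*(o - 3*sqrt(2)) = o^3 - 3*sqrt(2)*o^2 - 3*o^2 + 9*sqrt(2)*o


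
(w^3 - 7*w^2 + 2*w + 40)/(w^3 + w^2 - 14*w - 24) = (w - 5)/(w + 3)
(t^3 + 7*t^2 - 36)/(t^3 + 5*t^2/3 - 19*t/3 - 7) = 3*(t^2 + 4*t - 12)/(3*t^2 - 4*t - 7)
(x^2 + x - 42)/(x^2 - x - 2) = (-x^2 - x + 42)/(-x^2 + x + 2)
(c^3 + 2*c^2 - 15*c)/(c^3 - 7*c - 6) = c*(c + 5)/(c^2 + 3*c + 2)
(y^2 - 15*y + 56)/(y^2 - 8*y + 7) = (y - 8)/(y - 1)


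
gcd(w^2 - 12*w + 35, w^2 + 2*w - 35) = w - 5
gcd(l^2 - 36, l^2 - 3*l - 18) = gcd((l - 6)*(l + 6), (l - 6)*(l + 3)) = l - 6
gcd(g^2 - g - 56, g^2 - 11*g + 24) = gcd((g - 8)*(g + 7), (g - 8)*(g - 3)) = g - 8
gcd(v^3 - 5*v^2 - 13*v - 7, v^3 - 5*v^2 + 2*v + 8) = v + 1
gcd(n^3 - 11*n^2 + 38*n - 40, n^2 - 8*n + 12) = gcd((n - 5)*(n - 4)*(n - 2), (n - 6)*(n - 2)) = n - 2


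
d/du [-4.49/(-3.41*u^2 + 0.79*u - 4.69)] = (3.5471 - 30.6218*u)/(3.41*u^2 - 0.79*u + 4.69)^2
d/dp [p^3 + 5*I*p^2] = p*(3*p + 10*I)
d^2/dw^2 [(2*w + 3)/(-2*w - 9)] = 48/(2*w + 9)^3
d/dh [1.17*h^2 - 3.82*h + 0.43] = 2.34*h - 3.82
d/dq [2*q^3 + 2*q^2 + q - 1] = 6*q^2 + 4*q + 1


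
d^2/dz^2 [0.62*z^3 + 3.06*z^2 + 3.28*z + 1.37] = 3.72*z + 6.12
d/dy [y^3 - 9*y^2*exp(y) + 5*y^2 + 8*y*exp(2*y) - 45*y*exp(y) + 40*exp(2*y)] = -9*y^2*exp(y) + 3*y^2 + 16*y*exp(2*y) - 63*y*exp(y) + 10*y + 88*exp(2*y) - 45*exp(y)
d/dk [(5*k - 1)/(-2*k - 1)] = -7/(2*k + 1)^2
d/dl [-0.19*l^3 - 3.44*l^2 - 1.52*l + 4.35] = -0.57*l^2 - 6.88*l - 1.52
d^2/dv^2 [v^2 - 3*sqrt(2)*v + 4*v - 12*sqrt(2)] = 2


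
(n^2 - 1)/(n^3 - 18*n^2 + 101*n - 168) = (n^2 - 1)/(n^3 - 18*n^2 + 101*n - 168)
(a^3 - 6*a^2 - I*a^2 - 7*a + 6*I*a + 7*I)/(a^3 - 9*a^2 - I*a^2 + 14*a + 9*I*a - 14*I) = (a + 1)/(a - 2)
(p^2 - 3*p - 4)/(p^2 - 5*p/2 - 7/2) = 2*(p - 4)/(2*p - 7)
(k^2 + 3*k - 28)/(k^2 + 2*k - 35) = (k - 4)/(k - 5)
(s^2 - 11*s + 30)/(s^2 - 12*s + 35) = (s - 6)/(s - 7)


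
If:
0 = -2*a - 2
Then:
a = -1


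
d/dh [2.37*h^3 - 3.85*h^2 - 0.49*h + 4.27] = 7.11*h^2 - 7.7*h - 0.49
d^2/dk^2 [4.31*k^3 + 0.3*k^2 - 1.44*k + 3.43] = 25.86*k + 0.6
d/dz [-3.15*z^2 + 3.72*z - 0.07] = 3.72 - 6.3*z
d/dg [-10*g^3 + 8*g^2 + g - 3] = -30*g^2 + 16*g + 1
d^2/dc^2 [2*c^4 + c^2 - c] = 24*c^2 + 2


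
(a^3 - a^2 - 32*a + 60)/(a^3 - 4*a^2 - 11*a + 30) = (a + 6)/(a + 3)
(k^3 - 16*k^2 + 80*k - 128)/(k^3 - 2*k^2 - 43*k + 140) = (k^2 - 12*k + 32)/(k^2 + 2*k - 35)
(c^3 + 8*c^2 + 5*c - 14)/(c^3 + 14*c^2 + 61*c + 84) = (c^2 + c - 2)/(c^2 + 7*c + 12)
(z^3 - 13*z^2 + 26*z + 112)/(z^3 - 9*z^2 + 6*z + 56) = (z - 8)/(z - 4)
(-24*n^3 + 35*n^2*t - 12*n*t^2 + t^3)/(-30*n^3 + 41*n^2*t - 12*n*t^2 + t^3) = (24*n^2 - 11*n*t + t^2)/(30*n^2 - 11*n*t + t^2)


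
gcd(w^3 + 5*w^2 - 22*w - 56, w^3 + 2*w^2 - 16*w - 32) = w^2 - 2*w - 8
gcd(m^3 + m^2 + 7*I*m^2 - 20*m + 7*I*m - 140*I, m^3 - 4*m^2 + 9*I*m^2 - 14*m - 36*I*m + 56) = m^2 + m*(-4 + 7*I) - 28*I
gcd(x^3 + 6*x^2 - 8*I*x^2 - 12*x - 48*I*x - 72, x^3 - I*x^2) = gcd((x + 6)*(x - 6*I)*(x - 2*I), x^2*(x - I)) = 1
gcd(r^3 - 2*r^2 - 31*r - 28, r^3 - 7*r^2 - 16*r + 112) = r^2 - 3*r - 28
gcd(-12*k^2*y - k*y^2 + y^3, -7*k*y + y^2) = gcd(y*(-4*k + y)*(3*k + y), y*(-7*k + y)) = y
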